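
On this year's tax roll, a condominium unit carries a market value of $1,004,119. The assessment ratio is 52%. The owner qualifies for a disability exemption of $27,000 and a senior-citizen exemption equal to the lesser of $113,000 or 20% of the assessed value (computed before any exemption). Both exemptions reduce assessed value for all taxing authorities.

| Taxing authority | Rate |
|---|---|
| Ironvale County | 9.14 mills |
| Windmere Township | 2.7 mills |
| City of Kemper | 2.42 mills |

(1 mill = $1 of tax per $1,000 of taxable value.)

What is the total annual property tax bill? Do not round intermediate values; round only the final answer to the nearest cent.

$5,571.57

Assessed value = $1,004,119 × 0.52 = $522,141.88
Senior-citizen exemption = min($113,000, 20% × $522,141.88) = min($113,000, $104,428.376) = $104,428.376 (percentage binds)
Taxable value = $522,141.88 − $27,000 − $104,428.376 = $390,713.504
Ironvale County: $390,713.504 × 0.00914 = $3,571.12142656
Windmere Township: $390,713.504 × 0.0027 = $1,054.9264608
City of Kemper: $390,713.504 × 0.00242 = $945.52667968
Total = $5,571.57456704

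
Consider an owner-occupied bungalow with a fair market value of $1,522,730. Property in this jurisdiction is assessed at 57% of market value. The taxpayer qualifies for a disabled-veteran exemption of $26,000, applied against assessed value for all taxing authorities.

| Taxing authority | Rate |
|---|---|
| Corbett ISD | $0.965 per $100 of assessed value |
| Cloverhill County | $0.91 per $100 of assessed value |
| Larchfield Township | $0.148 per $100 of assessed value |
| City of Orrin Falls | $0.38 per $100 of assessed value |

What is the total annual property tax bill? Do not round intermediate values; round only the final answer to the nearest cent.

Assessed value = $1,522,730 × 0.57 = $867,956.1
Taxable value = $867,956.1 − $26,000 = $841,956.1
Corbett ISD: $841,956.1 × 0.00965 = $8,124.876365
Cloverhill County: $841,956.1 × 0.0091 = $7,661.80051
Larchfield Township: $841,956.1 × 0.00148 = $1,246.095028
City of Orrin Falls: $841,956.1 × 0.0038 = $3,199.43318
Total = $8,124.876365 + $7,661.80051 + $1,246.095028 + $3,199.43318 = $20,232.205083

$20,232.21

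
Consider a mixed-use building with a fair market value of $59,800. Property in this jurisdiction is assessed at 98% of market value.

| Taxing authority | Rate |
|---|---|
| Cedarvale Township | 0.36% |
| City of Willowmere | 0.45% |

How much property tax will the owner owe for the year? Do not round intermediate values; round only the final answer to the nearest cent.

$474.69

Assessed value = $59,800 × 0.98 = $58,604
Cedarvale Township: $58,604 × 0.0036 = $210.9744
City of Willowmere: $58,604 × 0.0045 = $263.718
Total = $210.9744 + $263.718 = $474.6924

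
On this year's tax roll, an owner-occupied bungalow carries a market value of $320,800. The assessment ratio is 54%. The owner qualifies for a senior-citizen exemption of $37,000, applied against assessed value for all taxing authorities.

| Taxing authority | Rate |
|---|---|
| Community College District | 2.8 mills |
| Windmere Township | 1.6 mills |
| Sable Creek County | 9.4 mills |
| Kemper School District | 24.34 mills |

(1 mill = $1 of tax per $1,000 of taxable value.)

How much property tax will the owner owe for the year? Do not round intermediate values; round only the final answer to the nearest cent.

$5,195.89

Assessed value = $320,800 × 0.54 = $173,232
Taxable value = $173,232 − $37,000 = $136,232
Community College District: $136,232 × 0.0028 = $381.4496
Windmere Township: $136,232 × 0.0016 = $217.9712
Sable Creek County: $136,232 × 0.0094 = $1,280.5808
Kemper School District: $136,232 × 0.02434 = $3,315.88688
Total = $381.4496 + $217.9712 + $1,280.5808 + $3,315.88688 = $5,195.88848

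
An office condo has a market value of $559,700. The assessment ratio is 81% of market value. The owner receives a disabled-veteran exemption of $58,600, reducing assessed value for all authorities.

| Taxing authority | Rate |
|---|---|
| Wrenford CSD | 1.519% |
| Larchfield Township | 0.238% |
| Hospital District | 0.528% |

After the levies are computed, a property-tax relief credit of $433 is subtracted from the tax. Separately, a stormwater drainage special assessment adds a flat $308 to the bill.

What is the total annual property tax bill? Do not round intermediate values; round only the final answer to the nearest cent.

Assessed value = $559,700 × 0.81 = $453,357
Taxable value = $453,357 − $58,600 = $394,757
Wrenford CSD: $394,757 × 0.01519 = $5,996.35883
Larchfield Township: $394,757 × 0.00238 = $939.52166
Hospital District: $394,757 × 0.00528 = $2,084.31696
Levies subtotal = $9,020.19745
After credit = $9,020.19745 − $433 = $8,587.19745
Total = $8,587.19745 + $308 = $8,895.19745

$8,895.20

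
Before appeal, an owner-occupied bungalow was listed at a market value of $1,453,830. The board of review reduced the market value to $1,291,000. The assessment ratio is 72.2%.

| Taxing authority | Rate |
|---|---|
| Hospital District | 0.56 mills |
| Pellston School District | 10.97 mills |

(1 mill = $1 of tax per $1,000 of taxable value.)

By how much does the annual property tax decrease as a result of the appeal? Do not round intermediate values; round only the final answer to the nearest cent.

$1,355.50

Old assessed value = $1,453,830 × 0.722 = $1,049,665.26
New assessed value = $1,291,000 × 0.722 = $932,102
Combined rate = 0.00056 + 0.01097 = 0.01153
Old tax = $1,049,665.26 × 0.01153 = $12,102.6404478
New tax = $932,102 × 0.01153 = $10,747.13606
Reduction = $12,102.6404478 − $10,747.13606 = $1,355.5043878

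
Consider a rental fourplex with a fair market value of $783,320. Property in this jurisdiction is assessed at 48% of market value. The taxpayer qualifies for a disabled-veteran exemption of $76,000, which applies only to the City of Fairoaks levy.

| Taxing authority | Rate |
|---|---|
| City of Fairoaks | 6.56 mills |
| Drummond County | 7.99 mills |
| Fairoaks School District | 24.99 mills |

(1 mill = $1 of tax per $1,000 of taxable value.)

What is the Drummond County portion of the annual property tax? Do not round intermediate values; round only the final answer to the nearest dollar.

Assessed value = $783,320 × 0.48 = $375,993.6
Drummond County taxable value = $375,993.6 (exemption does not apply)
Drummond County levy = $375,993.6 × 0.00799 = $3,004.188864

$3,004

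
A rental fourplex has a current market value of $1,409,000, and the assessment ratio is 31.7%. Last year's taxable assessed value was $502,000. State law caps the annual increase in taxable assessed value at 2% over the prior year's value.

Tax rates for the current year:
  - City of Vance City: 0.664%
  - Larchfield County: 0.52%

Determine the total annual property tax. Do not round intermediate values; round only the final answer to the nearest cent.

Uncapped assessed value = $1,409,000 × 0.317 = $446,653
Cap limit = $502,000 × 1.02 = $512,040
Taxable assessed value = min($446,653, $512,040) = $446,653 (cap does not bind)
City of Vance City: $446,653 × 0.00664 = $2,965.77592
Larchfield County: $446,653 × 0.0052 = $2,322.5956
Total = $5,288.37152

$5,288.37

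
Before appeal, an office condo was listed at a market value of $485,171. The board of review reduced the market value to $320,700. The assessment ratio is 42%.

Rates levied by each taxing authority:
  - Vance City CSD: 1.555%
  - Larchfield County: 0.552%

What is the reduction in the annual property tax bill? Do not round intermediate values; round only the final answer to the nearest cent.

$1,455.47

Old assessed value = $485,171 × 0.42 = $203,771.82
New assessed value = $320,700 × 0.42 = $134,694
Combined rate = 0.01555 + 0.00552 = 0.02107
Old tax = $203,771.82 × 0.02107 = $4,293.4722474
New tax = $134,694 × 0.02107 = $2,838.00258
Reduction = $4,293.4722474 − $2,838.00258 = $1,455.4696674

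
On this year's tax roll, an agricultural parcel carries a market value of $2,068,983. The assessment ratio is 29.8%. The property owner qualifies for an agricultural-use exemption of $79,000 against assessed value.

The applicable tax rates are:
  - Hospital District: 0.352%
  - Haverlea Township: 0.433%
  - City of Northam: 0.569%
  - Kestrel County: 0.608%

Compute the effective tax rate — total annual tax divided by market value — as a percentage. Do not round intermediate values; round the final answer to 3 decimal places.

Assessed value = $2,068,983 × 0.298 = $616,556.934
Taxable value = $616,556.934 − $79,000 = $537,556.934
Hospital District: $537,556.934 × 0.00352 = $1,892.20040768
Haverlea Township: $537,556.934 × 0.00433 = $2,327.62152422
City of Northam: $537,556.934 × 0.00569 = $3,058.69895446
Kestrel County: $537,556.934 × 0.00608 = $3,268.34615872
Total tax = $10,546.86704508
Effective rate = $10,546.86704508 ÷ $2,068,983 = 0.510% of market value

0.510%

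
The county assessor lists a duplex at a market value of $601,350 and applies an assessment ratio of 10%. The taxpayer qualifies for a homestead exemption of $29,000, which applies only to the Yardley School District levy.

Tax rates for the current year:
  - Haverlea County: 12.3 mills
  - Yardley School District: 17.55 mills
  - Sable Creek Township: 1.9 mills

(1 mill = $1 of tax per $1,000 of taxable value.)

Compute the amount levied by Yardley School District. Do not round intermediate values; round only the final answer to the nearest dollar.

$546

Assessed value = $601,350 × 0.1 = $60,135
Yardley School District taxable value = $60,135 − $29,000 = $31,135
Yardley School District levy = $31,135 × 0.01755 = $546.41925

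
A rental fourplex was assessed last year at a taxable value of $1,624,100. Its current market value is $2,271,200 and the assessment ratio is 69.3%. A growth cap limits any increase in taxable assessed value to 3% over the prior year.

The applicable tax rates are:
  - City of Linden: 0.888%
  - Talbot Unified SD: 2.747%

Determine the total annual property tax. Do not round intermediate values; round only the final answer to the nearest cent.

Uncapped assessed value = $2,271,200 × 0.693 = $1,573,941.6
Cap limit = $1,624,100 × 1.03 = $1,672,823
Taxable assessed value = min($1,573,941.6, $1,672,823) = $1,573,941.6 (cap does not bind)
City of Linden: $1,573,941.6 × 0.00888 = $13,976.601408
Talbot Unified SD: $1,573,941.6 × 0.02747 = $43,236.175752
Total = $57,212.77716

$57,212.78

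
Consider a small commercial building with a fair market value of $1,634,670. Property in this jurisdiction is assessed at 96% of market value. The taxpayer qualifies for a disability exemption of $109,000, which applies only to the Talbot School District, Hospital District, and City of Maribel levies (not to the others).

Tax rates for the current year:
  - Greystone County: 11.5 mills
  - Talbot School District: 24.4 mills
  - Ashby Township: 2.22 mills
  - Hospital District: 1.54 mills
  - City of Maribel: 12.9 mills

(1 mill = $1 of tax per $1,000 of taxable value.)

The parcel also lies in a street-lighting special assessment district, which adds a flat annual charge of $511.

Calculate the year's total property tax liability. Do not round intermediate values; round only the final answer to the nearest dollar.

$78,759

Assessed value = $1,634,670 × 0.96 = $1,569,283.2
Greystone County: $1,569,283.2 × 0.0115 = $18,046.7568
Talbot School District: ($1,569,283.2 − $109,000) × 0.0244 = $1,460,283.2 × 0.0244 = $35,630.91008
Ashby Township: $1,569,283.2 × 0.00222 = $3,483.808704
Hospital District: ($1,569,283.2 − $109,000) × 0.00154 = $1,460,283.2 × 0.00154 = $2,248.836128
City of Maribel: ($1,569,283.2 − $109,000) × 0.0129 = $1,460,283.2 × 0.0129 = $18,837.65328
Levies subtotal = $78,247.964992
Total = $78,247.964992 + $511 = $78,758.964992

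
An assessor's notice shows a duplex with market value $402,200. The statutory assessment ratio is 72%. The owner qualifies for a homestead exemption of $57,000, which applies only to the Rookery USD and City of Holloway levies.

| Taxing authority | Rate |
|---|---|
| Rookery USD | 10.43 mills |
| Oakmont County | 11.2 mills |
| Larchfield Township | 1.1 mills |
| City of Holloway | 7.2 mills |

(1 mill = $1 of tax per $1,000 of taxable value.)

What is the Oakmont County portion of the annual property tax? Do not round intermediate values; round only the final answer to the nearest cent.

$3,243.34

Assessed value = $402,200 × 0.72 = $289,584
Oakmont County taxable value = $289,584 (exemption does not apply)
Oakmont County levy = $289,584 × 0.0112 = $3,243.3408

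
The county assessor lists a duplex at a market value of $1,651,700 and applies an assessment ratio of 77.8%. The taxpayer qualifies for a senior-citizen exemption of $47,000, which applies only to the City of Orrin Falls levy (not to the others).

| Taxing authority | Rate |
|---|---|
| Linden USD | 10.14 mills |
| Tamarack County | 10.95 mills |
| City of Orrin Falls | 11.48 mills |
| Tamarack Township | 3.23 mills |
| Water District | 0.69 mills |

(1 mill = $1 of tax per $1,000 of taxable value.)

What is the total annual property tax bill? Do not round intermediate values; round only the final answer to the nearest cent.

Assessed value = $1,651,700 × 0.778 = $1,285,022.6
Linden USD: $1,285,022.6 × 0.01014 = $13,030.129164
Tamarack County: $1,285,022.6 × 0.01095 = $14,070.99747
City of Orrin Falls: ($1,285,022.6 − $47,000) × 0.01148 = $1,238,022.6 × 0.01148 = $14,212.499448
Tamarack Township: $1,285,022.6 × 0.00323 = $4,150.622998
Water District: $1,285,022.6 × 0.00069 = $886.665594
Total = $46,350.914674

$46,350.91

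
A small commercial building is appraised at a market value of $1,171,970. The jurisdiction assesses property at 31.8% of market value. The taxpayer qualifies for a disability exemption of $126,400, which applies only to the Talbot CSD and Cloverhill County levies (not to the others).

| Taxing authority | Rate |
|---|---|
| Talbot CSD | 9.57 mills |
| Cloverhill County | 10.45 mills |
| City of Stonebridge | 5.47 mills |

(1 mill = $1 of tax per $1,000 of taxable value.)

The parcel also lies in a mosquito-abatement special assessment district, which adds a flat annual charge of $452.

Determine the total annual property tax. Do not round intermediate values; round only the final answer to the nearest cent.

Assessed value = $1,171,970 × 0.318 = $372,686.46
Talbot CSD: ($372,686.46 − $126,400) × 0.00957 = $246,286.46 × 0.00957 = $2,356.9614222
Cloverhill County: ($372,686.46 − $126,400) × 0.01045 = $246,286.46 × 0.01045 = $2,573.693507
City of Stonebridge: $372,686.46 × 0.00547 = $2,038.5949362
Levies subtotal = $6,969.2498654
Total = $6,969.2498654 + $452 = $7,421.2498654

$7,421.25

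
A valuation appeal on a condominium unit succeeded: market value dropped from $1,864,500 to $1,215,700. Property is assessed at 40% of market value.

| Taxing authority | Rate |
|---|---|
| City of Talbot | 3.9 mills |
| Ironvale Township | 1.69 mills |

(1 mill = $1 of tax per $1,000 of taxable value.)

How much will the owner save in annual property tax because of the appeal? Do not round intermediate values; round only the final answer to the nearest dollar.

$1,451

Old assessed value = $1,864,500 × 0.4 = $745,800
New assessed value = $1,215,700 × 0.4 = $486,280
Combined rate = 0.0039 + 0.00169 = 0.00559
Old tax = $745,800 × 0.00559 = $4,169.022
New tax = $486,280 × 0.00559 = $2,718.3052
Reduction = $4,169.022 − $2,718.3052 = $1,450.7168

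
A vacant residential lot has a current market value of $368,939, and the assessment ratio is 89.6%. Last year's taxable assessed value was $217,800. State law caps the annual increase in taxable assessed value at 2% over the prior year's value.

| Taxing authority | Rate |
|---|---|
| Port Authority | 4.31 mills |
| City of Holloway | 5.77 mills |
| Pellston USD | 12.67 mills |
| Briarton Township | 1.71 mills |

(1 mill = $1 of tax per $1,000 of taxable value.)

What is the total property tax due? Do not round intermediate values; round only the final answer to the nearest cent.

Uncapped assessed value = $368,939 × 0.896 = $330,569.344
Cap limit = $217,800 × 1.02 = $222,156
Taxable assessed value = min($330,569.344, $222,156) = $222,156 (cap binds)
Port Authority: $222,156 × 0.00431 = $957.49236
City of Holloway: $222,156 × 0.00577 = $1,281.84012
Pellston USD: $222,156 × 0.01267 = $2,814.71652
Briarton Township: $222,156 × 0.00171 = $379.88676
Total = $5,433.93576

$5,433.94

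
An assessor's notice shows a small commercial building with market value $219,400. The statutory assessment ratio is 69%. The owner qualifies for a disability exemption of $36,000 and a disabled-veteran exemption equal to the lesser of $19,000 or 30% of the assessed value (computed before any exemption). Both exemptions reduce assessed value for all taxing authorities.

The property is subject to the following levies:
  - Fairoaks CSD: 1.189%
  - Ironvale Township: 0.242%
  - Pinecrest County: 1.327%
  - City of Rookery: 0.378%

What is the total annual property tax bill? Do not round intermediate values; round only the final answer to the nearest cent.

Assessed value = $219,400 × 0.69 = $151,386
Disabled-veteran exemption = min($19,000, 30% × $151,386) = min($19,000, $45,415.8) = $19,000 (dollar cap binds)
Taxable value = $151,386 − $36,000 − $19,000 = $96,386
Fairoaks CSD: $96,386 × 0.01189 = $1,146.02954
Ironvale Township: $96,386 × 0.00242 = $233.25412
Pinecrest County: $96,386 × 0.01327 = $1,279.04222
City of Rookery: $96,386 × 0.00378 = $364.33908
Total = $3,022.66496

$3,022.66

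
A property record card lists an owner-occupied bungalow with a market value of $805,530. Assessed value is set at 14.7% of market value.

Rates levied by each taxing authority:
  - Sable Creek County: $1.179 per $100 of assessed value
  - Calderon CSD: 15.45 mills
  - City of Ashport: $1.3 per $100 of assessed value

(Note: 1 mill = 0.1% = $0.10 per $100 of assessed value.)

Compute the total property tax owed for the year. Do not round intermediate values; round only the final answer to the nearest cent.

Assessed value = $805,530 × 0.147 = $118,412.91
Sable Creek County: $118,412.91 × 0.01179 = $1,396.0882089
Calderon CSD: $118,412.91 × 0.01545 = $1,829.4794595
City of Ashport: $118,412.91 × 0.013 = $1,539.36783
Total = $4,764.9354984

$4,764.94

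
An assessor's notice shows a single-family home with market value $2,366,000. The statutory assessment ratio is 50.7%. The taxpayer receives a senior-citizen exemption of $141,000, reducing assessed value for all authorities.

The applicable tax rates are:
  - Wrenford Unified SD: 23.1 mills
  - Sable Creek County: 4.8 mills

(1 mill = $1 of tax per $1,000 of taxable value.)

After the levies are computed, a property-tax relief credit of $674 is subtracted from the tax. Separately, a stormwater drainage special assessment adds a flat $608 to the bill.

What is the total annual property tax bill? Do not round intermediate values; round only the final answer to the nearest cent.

$29,467.88

Assessed value = $2,366,000 × 0.507 = $1,199,562
Taxable value = $1,199,562 − $141,000 = $1,058,562
Wrenford Unified SD: $1,058,562 × 0.0231 = $24,452.7822
Sable Creek County: $1,058,562 × 0.0048 = $5,081.0976
Levies subtotal = $29,533.8798
After credit = $29,533.8798 − $674 = $28,859.8798
Total = $28,859.8798 + $608 = $29,467.8798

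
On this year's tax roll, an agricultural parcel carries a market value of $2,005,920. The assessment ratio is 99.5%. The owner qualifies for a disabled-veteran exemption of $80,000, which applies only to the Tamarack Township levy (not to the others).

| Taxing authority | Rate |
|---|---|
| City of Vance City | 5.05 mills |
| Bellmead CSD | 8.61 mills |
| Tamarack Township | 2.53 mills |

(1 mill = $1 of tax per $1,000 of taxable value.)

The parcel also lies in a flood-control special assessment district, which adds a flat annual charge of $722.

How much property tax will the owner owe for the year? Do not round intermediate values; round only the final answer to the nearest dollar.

$32,833

Assessed value = $2,005,920 × 0.995 = $1,995,890.4
City of Vance City: $1,995,890.4 × 0.00505 = $10,079.24652
Bellmead CSD: $1,995,890.4 × 0.00861 = $17,184.616344
Tamarack Township: ($1,995,890.4 − $80,000) × 0.00253 = $1,915,890.4 × 0.00253 = $4,847.202712
Levies subtotal = $32,111.065576
Total = $32,111.065576 + $722 = $32,833.065576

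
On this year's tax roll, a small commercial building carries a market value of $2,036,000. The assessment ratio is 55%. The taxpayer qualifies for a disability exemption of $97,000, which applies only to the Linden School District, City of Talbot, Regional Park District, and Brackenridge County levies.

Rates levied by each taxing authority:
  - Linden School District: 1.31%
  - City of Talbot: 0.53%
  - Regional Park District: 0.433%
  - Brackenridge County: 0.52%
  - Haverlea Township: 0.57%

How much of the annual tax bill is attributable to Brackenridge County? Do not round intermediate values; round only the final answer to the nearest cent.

$5,318.56

Assessed value = $2,036,000 × 0.55 = $1,119,800
Brackenridge County taxable value = $1,119,800 − $97,000 = $1,022,800
Brackenridge County levy = $1,022,800 × 0.0052 = $5,318.56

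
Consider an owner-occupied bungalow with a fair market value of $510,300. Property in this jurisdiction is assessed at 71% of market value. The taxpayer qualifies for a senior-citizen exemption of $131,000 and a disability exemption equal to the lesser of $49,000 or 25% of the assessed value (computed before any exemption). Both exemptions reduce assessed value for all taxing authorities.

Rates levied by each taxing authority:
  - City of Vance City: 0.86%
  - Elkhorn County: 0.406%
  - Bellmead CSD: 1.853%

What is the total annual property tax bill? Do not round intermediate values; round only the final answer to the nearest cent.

Assessed value = $510,300 × 0.71 = $362,313
Disability exemption = min($49,000, 25% × $362,313) = min($49,000, $90,578.25) = $49,000 (dollar cap binds)
Taxable value = $362,313 − $131,000 − $49,000 = $182,313
City of Vance City: $182,313 × 0.0086 = $1,567.8918
Elkhorn County: $182,313 × 0.00406 = $740.19078
Bellmead CSD: $182,313 × 0.01853 = $3,378.25989
Total = $5,686.34247

$5,686.34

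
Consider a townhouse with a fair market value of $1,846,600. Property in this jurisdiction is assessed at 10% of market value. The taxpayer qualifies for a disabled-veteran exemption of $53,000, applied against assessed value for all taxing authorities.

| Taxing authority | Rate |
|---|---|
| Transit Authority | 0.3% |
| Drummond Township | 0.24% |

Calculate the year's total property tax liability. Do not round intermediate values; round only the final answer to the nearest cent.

Assessed value = $1,846,600 × 0.1 = $184,660
Taxable value = $184,660 − $53,000 = $131,660
Transit Authority: $131,660 × 0.003 = $394.98
Drummond Township: $131,660 × 0.0024 = $315.984
Total = $394.98 + $315.984 = $710.964

$710.96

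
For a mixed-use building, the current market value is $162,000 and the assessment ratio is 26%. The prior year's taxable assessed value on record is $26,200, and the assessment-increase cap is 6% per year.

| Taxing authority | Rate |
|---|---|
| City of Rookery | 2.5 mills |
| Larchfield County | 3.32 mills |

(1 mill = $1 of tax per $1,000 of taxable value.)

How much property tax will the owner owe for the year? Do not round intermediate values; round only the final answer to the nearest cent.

Uncapped assessed value = $162,000 × 0.26 = $42,120
Cap limit = $26,200 × 1.06 = $27,772
Taxable assessed value = min($42,120, $27,772) = $27,772 (cap binds)
City of Rookery: $27,772 × 0.0025 = $69.43
Larchfield County: $27,772 × 0.00332 = $92.20304
Total = $161.63304

$161.63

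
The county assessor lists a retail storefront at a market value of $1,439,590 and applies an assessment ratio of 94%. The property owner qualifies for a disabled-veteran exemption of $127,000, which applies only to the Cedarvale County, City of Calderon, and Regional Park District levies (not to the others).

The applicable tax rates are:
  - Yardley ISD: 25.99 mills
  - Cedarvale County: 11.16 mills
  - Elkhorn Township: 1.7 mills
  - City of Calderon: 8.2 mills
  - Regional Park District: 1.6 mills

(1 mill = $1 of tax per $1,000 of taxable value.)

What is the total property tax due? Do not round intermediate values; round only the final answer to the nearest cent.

Assessed value = $1,439,590 × 0.94 = $1,353,214.6
Yardley ISD: $1,353,214.6 × 0.02599 = $35,170.047454
Cedarvale County: ($1,353,214.6 − $127,000) × 0.01116 = $1,226,214.6 × 0.01116 = $13,684.554936
Elkhorn Township: $1,353,214.6 × 0.0017 = $2,300.46482
City of Calderon: ($1,353,214.6 − $127,000) × 0.0082 = $1,226,214.6 × 0.0082 = $10,054.95972
Regional Park District: ($1,353,214.6 − $127,000) × 0.0016 = $1,226,214.6 × 0.0016 = $1,961.94336
Total = $63,171.97029

$63,171.97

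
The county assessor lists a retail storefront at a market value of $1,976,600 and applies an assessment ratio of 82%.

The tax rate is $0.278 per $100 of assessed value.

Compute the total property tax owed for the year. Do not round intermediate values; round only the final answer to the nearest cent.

$4,505.86

Assessed value = $1,976,600 × 0.82 = $1,620,812
Tax = $1,620,812 × 0.00278 = $4,505.85736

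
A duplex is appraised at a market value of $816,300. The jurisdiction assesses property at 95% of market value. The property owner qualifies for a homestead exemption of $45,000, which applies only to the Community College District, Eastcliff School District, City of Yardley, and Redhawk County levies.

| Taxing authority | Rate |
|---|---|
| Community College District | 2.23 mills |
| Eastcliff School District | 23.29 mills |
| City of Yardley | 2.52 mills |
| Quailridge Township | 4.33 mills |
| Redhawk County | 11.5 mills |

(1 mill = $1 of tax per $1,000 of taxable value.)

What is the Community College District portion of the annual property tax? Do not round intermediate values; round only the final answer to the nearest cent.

$1,628.98

Assessed value = $816,300 × 0.95 = $775,485
Community College District taxable value = $775,485 − $45,000 = $730,485
Community College District levy = $730,485 × 0.00223 = $1,628.98155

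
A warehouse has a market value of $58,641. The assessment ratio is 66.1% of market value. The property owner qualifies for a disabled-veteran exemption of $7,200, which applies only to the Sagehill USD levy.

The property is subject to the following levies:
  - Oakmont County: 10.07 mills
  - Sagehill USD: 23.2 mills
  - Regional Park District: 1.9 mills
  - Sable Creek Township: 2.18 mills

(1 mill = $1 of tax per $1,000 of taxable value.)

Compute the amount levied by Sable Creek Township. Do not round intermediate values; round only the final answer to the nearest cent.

Assessed value = $58,641 × 0.661 = $38,761.701
Sable Creek Township taxable value = $38,761.701 (exemption does not apply)
Sable Creek Township levy = $38,761.701 × 0.00218 = $84.50050818

$84.50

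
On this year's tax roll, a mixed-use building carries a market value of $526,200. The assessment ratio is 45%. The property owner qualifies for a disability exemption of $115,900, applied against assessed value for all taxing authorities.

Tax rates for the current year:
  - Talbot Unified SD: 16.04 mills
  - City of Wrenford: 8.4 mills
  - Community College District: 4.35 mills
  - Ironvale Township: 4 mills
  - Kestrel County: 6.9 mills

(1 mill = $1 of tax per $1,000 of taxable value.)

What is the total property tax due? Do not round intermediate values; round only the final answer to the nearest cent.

$4,798.12

Assessed value = $526,200 × 0.45 = $236,790
Taxable value = $236,790 − $115,900 = $120,890
Talbot Unified SD: $120,890 × 0.01604 = $1,939.0756
City of Wrenford: $120,890 × 0.0084 = $1,015.476
Community College District: $120,890 × 0.00435 = $525.8715
Ironvale Township: $120,890 × 0.004 = $483.56
Kestrel County: $120,890 × 0.0069 = $834.141
Total = $1,939.0756 + $1,015.476 + $525.8715 + $483.56 + $834.141 = $4,798.1241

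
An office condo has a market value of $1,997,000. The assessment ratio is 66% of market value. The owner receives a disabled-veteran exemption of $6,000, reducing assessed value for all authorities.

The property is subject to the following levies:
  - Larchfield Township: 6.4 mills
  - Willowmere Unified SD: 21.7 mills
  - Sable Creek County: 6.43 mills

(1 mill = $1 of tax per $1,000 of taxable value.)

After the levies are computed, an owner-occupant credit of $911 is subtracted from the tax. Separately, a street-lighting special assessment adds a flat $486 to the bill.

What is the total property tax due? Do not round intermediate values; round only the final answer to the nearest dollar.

$44,879

Assessed value = $1,997,000 × 0.66 = $1,318,020
Taxable value = $1,318,020 − $6,000 = $1,312,020
Larchfield Township: $1,312,020 × 0.0064 = $8,396.928
Willowmere Unified SD: $1,312,020 × 0.0217 = $28,470.834
Sable Creek County: $1,312,020 × 0.00643 = $8,436.2886
Levies subtotal = $45,304.0506
After credit = $45,304.0506 − $911 = $44,393.0506
Total = $44,393.0506 + $486 = $44,879.0506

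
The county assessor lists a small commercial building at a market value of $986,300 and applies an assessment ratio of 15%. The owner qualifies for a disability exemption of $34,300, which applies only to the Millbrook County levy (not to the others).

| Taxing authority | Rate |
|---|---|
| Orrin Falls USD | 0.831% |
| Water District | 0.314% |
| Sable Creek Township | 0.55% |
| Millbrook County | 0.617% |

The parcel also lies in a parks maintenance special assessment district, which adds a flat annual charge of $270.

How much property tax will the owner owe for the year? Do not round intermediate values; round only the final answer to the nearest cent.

$3,478.86

Assessed value = $986,300 × 0.15 = $147,945
Orrin Falls USD: $147,945 × 0.00831 = $1,229.42295
Water District: $147,945 × 0.00314 = $464.5473
Sable Creek Township: $147,945 × 0.0055 = $813.6975
Millbrook County: ($147,945 − $34,300) × 0.00617 = $113,645 × 0.00617 = $701.18965
Levies subtotal = $3,208.8574
Total = $3,208.8574 + $270 = $3,478.8574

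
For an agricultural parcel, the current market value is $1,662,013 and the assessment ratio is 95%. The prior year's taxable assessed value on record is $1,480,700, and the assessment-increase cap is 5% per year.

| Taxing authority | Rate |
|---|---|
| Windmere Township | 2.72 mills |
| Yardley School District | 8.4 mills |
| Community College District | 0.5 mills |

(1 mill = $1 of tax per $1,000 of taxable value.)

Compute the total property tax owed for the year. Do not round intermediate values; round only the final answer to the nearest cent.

Uncapped assessed value = $1,662,013 × 0.95 = $1,578,912.35
Cap limit = $1,480,700 × 1.05 = $1,554,735
Taxable assessed value = min($1,578,912.35, $1,554,735) = $1,554,735 (cap binds)
Windmere Township: $1,554,735 × 0.00272 = $4,228.8792
Yardley School District: $1,554,735 × 0.0084 = $13,059.774
Community College District: $1,554,735 × 0.0005 = $777.3675
Total = $18,066.0207

$18,066.02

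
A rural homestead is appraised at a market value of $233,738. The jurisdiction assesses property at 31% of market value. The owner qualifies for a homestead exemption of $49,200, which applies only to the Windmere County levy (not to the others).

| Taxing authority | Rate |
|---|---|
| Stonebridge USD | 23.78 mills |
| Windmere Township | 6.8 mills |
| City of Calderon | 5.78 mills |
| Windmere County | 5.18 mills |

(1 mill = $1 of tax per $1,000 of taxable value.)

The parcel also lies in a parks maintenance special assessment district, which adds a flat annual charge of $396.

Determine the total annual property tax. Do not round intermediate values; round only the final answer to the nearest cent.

Assessed value = $233,738 × 0.31 = $72,458.78
Stonebridge USD: $72,458.78 × 0.02378 = $1,723.0697884
Windmere Township: $72,458.78 × 0.0068 = $492.719704
City of Calderon: $72,458.78 × 0.00578 = $418.8117484
Windmere County: ($72,458.78 − $49,200) × 0.00518 = $23,258.78 × 0.00518 = $120.4804804
Levies subtotal = $2,755.0817212
Total = $2,755.0817212 + $396 = $3,151.0817212

$3,151.08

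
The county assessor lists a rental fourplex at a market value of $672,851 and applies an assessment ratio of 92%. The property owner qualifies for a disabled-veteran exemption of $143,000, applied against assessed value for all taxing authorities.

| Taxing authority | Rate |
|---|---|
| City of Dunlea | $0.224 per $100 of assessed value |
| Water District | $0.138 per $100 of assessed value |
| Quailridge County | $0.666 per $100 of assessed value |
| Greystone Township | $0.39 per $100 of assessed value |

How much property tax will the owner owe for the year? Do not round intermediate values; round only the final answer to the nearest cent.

$6,750.01

Assessed value = $672,851 × 0.92 = $619,022.92
Taxable value = $619,022.92 − $143,000 = $476,022.92
City of Dunlea: $476,022.92 × 0.00224 = $1,066.2913408
Water District: $476,022.92 × 0.00138 = $656.9116296
Quailridge County: $476,022.92 × 0.00666 = $3,170.3126472
Greystone Township: $476,022.92 × 0.0039 = $1,856.489388
Total = $1,066.2913408 + $656.9116296 + $3,170.3126472 + $1,856.489388 = $6,750.0050056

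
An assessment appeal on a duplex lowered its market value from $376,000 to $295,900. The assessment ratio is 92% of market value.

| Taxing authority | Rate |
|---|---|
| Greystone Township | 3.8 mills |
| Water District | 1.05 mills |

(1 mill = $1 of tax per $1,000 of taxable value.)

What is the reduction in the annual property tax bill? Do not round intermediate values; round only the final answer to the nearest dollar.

$357

Old assessed value = $376,000 × 0.92 = $345,920
New assessed value = $295,900 × 0.92 = $272,228
Combined rate = 0.0038 + 0.00105 = 0.00485
Old tax = $345,920 × 0.00485 = $1,677.712
New tax = $272,228 × 0.00485 = $1,320.3058
Reduction = $1,677.712 − $1,320.3058 = $357.4062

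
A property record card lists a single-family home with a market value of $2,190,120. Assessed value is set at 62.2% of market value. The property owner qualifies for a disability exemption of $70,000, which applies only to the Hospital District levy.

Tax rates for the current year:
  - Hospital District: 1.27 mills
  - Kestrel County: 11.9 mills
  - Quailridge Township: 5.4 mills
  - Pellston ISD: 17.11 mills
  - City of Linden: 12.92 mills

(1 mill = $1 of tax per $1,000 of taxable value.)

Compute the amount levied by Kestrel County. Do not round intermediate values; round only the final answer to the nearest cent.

Assessed value = $2,190,120 × 0.622 = $1,362,254.64
Kestrel County taxable value = $1,362,254.64 (exemption does not apply)
Kestrel County levy = $1,362,254.64 × 0.0119 = $16,210.830216

$16,210.83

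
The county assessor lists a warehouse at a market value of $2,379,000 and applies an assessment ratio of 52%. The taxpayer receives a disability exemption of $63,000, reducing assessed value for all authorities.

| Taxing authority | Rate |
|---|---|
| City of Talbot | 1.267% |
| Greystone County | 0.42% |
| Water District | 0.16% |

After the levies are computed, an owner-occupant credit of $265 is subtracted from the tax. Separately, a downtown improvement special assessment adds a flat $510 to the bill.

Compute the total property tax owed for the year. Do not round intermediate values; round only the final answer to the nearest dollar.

$21,930

Assessed value = $2,379,000 × 0.52 = $1,237,080
Taxable value = $1,237,080 − $63,000 = $1,174,080
City of Talbot: $1,174,080 × 0.01267 = $14,875.5936
Greystone County: $1,174,080 × 0.0042 = $4,931.136
Water District: $1,174,080 × 0.0016 = $1,878.528
Levies subtotal = $21,685.2576
After credit = $21,685.2576 − $265 = $21,420.2576
Total = $21,420.2576 + $510 = $21,930.2576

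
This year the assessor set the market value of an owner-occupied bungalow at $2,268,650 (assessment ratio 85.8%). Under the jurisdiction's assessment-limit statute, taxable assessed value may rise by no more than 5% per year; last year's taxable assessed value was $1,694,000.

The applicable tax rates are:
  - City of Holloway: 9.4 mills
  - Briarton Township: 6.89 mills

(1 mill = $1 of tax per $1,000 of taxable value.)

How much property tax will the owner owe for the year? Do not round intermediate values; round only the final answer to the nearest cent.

$28,975.02

Uncapped assessed value = $2,268,650 × 0.858 = $1,946,501.7
Cap limit = $1,694,000 × 1.05 = $1,778,700
Taxable assessed value = min($1,946,501.7, $1,778,700) = $1,778,700 (cap binds)
City of Holloway: $1,778,700 × 0.0094 = $16,719.78
Briarton Township: $1,778,700 × 0.00689 = $12,255.243
Total = $28,975.023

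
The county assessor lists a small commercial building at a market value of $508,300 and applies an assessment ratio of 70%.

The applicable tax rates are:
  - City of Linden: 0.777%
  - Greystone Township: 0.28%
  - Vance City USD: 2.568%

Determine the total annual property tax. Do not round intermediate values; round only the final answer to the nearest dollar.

$12,898

Assessed value = $508,300 × 0.7 = $355,810
City of Linden: $355,810 × 0.00777 = $2,764.6437
Greystone Township: $355,810 × 0.0028 = $996.268
Vance City USD: $355,810 × 0.02568 = $9,137.2008
Total = $2,764.6437 + $996.268 + $9,137.2008 = $12,898.1125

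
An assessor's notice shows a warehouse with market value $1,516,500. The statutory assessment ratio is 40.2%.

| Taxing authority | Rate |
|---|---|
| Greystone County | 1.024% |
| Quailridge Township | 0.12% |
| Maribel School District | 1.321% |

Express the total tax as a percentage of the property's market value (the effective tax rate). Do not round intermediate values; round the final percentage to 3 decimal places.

Assessed value = $1,516,500 × 0.402 = $609,633
Greystone County: $609,633 × 0.01024 = $6,242.64192
Quailridge Township: $609,633 × 0.0012 = $731.5596
Maribel School District: $609,633 × 0.01321 = $8,053.25193
Total tax = $15,027.45345
Effective rate = $15,027.45345 ÷ $1,516,500 = 0.991% of market value

0.991%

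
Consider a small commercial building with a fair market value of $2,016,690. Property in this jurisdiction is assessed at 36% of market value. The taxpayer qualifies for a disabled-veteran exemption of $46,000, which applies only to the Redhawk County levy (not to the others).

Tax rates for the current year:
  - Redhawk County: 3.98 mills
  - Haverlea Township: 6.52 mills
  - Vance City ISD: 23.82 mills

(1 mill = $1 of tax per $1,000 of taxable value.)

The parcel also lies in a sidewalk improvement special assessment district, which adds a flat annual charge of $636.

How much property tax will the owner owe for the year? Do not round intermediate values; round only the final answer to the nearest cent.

Assessed value = $2,016,690 × 0.36 = $726,008.4
Redhawk County: ($726,008.4 − $46,000) × 0.00398 = $680,008.4 × 0.00398 = $2,706.433432
Haverlea Township: $726,008.4 × 0.00652 = $4,733.574768
Vance City ISD: $726,008.4 × 0.02382 = $17,293.520088
Levies subtotal = $24,733.528288
Total = $24,733.528288 + $636 = $25,369.528288

$25,369.53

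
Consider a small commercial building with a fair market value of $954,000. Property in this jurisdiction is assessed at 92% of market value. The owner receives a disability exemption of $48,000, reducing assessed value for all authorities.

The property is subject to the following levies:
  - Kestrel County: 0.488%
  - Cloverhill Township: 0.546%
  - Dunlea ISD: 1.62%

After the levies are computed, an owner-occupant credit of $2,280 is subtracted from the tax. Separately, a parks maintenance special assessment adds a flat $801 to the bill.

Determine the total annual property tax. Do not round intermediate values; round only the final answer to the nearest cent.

$20,540.71

Assessed value = $954,000 × 0.92 = $877,680
Taxable value = $877,680 − $48,000 = $829,680
Kestrel County: $829,680 × 0.00488 = $4,048.8384
Cloverhill Township: $829,680 × 0.00546 = $4,530.0528
Dunlea ISD: $829,680 × 0.0162 = $13,440.816
Levies subtotal = $22,019.7072
After credit = $22,019.7072 − $2,280 = $19,739.7072
Total = $19,739.7072 + $801 = $20,540.7072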